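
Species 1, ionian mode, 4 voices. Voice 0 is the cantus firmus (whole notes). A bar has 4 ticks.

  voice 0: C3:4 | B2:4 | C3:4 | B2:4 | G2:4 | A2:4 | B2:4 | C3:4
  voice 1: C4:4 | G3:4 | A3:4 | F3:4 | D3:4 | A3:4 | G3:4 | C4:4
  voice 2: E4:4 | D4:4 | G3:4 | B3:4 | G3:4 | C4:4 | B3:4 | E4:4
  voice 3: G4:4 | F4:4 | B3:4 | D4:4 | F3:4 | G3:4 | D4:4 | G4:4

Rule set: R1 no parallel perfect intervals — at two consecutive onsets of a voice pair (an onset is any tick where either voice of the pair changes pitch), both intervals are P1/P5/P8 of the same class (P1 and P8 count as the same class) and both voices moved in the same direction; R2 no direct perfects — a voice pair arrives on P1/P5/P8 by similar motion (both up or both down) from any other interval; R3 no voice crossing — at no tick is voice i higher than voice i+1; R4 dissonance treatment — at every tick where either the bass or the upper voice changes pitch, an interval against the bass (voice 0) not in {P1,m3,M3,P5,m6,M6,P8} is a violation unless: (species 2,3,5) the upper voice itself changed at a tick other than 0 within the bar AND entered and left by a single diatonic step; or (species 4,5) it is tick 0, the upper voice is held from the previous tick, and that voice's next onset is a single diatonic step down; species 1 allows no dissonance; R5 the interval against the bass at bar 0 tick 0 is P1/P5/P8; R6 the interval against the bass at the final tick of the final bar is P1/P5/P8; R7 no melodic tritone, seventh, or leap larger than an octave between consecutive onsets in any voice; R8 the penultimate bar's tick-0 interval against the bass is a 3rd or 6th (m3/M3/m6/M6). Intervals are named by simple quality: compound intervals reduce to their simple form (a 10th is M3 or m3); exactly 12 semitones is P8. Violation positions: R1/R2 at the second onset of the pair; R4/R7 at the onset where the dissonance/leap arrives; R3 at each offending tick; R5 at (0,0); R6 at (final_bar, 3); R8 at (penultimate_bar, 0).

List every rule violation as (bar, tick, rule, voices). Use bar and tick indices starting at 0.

bar 0: v0=C3 v1=C4 v2=E4 v3=G4 downbeat P5
bar 1: v0=B2 v1=G3 v2=D4 v3=F4 downbeat TT
bar 2: v0=C3 v1=A3 v2=G3 v3=B3 downbeat M7
bar 3: v0=B2 v1=F3 v2=B3 v3=D4 downbeat m3
bar 4: v0=G2 v1=D3 v2=G3 v3=F3 downbeat m7
bar 5: v0=A2 v1=A3 v2=C4 v3=G3 downbeat m7
bar 6: v0=B2 v1=G3 v2=B3 v3=D4 downbeat m3
bar 7: v0=C3 v1=C4 v2=E4 v3=G4 downbeat P5
  -> R5 @ bar 0 tick 0 v(0, 2): opens on M3
  -> R2 @ bar 1 tick 0 v(1, 2): C4/E4 M3 -> G3/D4 P5 similar
  -> R4 @ bar 1 tick 0 v(0, 3): B2/F4 TT untreated
  -> R3 @ bar 2 tick 0 v(1, 2): A3 above G3
  -> R4 @ bar 2 tick 0 v(0, 3): C3/B3 M7 untreated
  -> R7 @ bar 2 tick 0 v(3,): F4->B3 leap 6st
  -> R3 @ bar 2 tick 1 v(1, 2): A3 above G3
  -> R3 @ bar 2 tick 2 v(1, 2): A3 above G3
  -> R3 @ bar 2 tick 3 v(1, 2): A3 above G3
  -> R4 @ bar 3 tick 0 v(0, 1): B2/F3 TT untreated
  -> R1 @ bar 4 tick 0 v(0, 2): B2/B3 P8 -> G2/G3 P8 similar
  -> R2 @ bar 4 tick 0 v(0, 1): B2/F3 TT -> G2/D3 P5 similar
  -> R3 @ bar 4 tick 0 v(2, 3): G3 above F3
  -> R4 @ bar 4 tick 0 v(0, 3): G2/F3 m7 untreated
  -> R3 @ bar 4 tick 1 v(2, 3): G3 above F3
  -> R3 @ bar 4 tick 2 v(2, 3): G3 above F3
  -> R3 @ bar 4 tick 3 v(2, 3): G3 above F3
  -> R2 @ bar 5 tick 0 v(0, 1): G2/D3 P5 -> A2/A3 P8 similar
  -> R3 @ bar 5 tick 0 v(2, 3): C4 above G3
  -> R4 @ bar 5 tick 0 v(0, 3): A2/G3 m7 untreated
  -> R3 @ bar 5 tick 1 v(2, 3): C4 above G3
  -> R3 @ bar 5 tick 2 v(2, 3): C4 above G3
  -> R3 @ bar 5 tick 3 v(2, 3): C4 above G3
  -> R8 @ bar 6 tick 0 v(0, 2): penult P8 not 3rd/6th
  -> R1 @ bar 7 tick 0 v(1, 3): G3/D4 P5 -> C4/G4 P5 similar
  -> R2 @ bar 7 tick 0 v(0, 1): B2/G3 m6 -> C3/C4 P8 similar
  -> R2 @ bar 7 tick 0 v(0, 3): B2/D4 m3 -> C3/G4 P5 similar
  -> R6 @ bar 7 tick 3 v(0, 2): closes on M3

(0, 0, R5, (0, 2))
(1, 0, R2, (1, 2))
(1, 0, R4, (0, 3))
(2, 0, R3, (1, 2))
(2, 0, R4, (0, 3))
(2, 0, R7, (3,))
(2, 1, R3, (1, 2))
(2, 2, R3, (1, 2))
(2, 3, R3, (1, 2))
(3, 0, R4, (0, 1))
(4, 0, R1, (0, 2))
(4, 0, R2, (0, 1))
(4, 0, R3, (2, 3))
(4, 0, R4, (0, 3))
(4, 1, R3, (2, 3))
(4, 2, R3, (2, 3))
(4, 3, R3, (2, 3))
(5, 0, R2, (0, 1))
(5, 0, R3, (2, 3))
(5, 0, R4, (0, 3))
(5, 1, R3, (2, 3))
(5, 2, R3, (2, 3))
(5, 3, R3, (2, 3))
(6, 0, R8, (0, 2))
(7, 0, R1, (1, 3))
(7, 0, R2, (0, 1))
(7, 0, R2, (0, 3))
(7, 3, R6, (0, 2))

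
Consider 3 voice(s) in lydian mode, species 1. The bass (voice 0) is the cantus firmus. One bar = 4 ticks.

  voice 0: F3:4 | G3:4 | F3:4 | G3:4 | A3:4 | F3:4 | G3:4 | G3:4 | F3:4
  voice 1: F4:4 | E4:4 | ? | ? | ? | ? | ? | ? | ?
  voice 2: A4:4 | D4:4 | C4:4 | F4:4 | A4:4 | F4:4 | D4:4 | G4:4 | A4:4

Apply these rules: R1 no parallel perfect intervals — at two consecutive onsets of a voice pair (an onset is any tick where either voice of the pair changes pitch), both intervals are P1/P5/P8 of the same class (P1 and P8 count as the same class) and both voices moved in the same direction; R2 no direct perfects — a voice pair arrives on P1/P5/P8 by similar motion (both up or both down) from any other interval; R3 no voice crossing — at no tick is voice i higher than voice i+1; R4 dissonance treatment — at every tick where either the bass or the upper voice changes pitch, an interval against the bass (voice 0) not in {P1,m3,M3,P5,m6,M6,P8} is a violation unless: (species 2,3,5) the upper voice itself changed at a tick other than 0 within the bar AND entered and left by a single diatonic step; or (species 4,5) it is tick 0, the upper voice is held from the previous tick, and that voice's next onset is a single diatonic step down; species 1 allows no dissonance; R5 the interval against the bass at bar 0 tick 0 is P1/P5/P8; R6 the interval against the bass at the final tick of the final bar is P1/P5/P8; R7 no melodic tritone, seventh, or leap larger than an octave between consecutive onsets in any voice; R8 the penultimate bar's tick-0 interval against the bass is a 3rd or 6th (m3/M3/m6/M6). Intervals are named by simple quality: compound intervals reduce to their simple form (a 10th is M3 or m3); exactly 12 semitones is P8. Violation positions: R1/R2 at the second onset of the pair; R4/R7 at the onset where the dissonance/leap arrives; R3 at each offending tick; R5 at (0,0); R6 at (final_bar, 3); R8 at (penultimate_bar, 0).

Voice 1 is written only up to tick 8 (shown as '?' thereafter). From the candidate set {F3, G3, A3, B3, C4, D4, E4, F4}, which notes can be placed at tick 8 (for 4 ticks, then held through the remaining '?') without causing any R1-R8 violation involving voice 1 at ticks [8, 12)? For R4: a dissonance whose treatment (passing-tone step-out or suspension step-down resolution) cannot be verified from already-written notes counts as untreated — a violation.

F3: violates R2,R7
G3: violates R4
A3: legal
B3: violates R4
C4: violates R2
D4: violates R3
E4: violates R3,R4
F4: violates R3

{A3}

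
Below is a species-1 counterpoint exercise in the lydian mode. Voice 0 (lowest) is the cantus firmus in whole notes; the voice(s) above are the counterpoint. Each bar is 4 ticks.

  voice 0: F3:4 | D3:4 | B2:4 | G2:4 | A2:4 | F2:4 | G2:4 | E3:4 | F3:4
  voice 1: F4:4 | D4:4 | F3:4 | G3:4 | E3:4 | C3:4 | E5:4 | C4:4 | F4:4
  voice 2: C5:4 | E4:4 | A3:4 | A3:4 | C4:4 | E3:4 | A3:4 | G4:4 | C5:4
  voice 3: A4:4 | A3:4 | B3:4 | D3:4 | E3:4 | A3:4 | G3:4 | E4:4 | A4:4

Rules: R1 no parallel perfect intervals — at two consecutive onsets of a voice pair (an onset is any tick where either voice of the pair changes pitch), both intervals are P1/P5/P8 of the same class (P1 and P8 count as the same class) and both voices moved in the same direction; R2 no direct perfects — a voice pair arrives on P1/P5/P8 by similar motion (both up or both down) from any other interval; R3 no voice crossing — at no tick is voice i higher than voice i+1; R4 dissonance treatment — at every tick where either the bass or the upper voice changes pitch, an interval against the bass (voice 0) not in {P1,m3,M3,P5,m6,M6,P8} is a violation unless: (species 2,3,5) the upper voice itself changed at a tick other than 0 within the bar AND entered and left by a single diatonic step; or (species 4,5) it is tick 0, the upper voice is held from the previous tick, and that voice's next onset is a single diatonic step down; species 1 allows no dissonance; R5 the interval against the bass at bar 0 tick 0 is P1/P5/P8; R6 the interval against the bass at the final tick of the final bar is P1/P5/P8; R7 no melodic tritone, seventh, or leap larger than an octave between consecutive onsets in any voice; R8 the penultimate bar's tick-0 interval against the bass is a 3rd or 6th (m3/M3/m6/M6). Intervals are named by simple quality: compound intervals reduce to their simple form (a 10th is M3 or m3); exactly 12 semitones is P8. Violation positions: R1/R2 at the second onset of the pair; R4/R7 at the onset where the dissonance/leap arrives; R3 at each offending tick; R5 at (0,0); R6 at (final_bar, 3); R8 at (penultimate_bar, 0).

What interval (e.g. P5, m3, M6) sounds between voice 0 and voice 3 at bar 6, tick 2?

voice 0=G2 voice 3=G3 -> P8

P8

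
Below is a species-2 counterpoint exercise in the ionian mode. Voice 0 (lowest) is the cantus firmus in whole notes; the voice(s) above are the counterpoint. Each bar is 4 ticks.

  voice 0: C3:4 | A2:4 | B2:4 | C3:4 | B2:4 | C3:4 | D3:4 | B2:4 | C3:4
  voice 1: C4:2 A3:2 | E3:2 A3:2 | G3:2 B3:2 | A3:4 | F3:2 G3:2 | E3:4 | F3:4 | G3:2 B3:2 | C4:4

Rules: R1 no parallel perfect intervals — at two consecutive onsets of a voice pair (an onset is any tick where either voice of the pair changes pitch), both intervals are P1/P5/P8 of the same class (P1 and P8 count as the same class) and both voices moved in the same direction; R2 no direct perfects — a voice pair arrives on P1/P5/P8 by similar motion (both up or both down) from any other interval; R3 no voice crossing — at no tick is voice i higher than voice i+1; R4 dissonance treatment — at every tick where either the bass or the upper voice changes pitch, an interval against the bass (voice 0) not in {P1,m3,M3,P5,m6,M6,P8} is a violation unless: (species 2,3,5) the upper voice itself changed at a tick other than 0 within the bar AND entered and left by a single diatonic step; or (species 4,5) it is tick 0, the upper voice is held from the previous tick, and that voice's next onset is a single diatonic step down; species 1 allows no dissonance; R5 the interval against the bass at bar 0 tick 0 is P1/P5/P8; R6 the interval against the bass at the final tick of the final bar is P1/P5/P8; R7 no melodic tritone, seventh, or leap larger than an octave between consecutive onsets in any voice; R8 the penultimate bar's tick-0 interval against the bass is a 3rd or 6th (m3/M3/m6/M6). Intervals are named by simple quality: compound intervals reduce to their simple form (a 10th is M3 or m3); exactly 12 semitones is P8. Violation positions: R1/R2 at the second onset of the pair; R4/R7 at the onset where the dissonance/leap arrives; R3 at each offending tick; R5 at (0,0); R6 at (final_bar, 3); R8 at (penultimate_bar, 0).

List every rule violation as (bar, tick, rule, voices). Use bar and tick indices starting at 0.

bar 0: v0=C3 v1=C4 downbeat P8
bar 1: v0=A2 v1=E3 downbeat P5
bar 2: v0=B2 v1=G3 downbeat m6
bar 3: v0=C3 v1=A3 downbeat M6
bar 4: v0=B2 v1=F3 downbeat TT
bar 5: v0=C3 v1=E3 downbeat M3
bar 6: v0=D3 v1=F3 downbeat m3
bar 7: v0=B2 v1=G3 downbeat m6
bar 8: v0=C3 v1=C4 downbeat P8
  -> R2 @ bar 1 tick 0 v(0, 1): C3/A3 M6 -> A2/E3 P5 similar
  -> R4 @ bar 4 tick 0 v(0, 1): B2/F3 TT untreated
  -> R1 @ bar 8 tick 0 v(0, 1): B2/B3 P8 -> C3/C4 P8 similar

(1, 0, R2, (0, 1))
(4, 0, R4, (0, 1))
(8, 0, R1, (0, 1))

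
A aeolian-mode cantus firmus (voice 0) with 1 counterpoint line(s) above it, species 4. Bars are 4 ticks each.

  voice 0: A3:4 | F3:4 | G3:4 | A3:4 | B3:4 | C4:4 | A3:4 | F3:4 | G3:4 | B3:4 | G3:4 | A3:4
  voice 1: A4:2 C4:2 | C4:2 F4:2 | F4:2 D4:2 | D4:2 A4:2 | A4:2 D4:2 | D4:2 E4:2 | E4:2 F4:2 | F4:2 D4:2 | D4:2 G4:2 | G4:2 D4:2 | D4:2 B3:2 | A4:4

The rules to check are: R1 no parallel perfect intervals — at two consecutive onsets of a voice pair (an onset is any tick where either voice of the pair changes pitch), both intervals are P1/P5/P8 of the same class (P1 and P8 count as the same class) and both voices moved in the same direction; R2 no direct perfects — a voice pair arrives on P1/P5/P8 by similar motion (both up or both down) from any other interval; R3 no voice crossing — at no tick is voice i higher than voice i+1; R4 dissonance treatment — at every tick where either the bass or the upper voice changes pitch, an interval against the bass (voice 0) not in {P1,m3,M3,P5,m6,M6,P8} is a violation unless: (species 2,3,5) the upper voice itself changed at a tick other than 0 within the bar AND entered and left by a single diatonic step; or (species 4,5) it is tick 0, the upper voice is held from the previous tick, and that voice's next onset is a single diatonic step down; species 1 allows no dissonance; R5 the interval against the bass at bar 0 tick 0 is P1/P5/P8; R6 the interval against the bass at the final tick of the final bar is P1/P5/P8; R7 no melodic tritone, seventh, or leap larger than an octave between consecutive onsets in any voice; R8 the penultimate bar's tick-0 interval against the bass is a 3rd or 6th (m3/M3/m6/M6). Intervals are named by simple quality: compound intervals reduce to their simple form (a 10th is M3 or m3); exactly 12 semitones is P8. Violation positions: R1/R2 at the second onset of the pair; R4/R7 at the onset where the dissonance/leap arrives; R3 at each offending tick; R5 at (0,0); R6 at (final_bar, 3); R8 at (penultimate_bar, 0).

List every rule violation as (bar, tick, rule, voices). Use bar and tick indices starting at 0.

bar 0: v0=A3 v1=A4 downbeat P8
bar 1: v0=F3 v1=C4 downbeat P5
bar 2: v0=G3 v1=F4 downbeat m7
bar 3: v0=A3 v1=D4 downbeat P4
bar 4: v0=B3 v1=A4 downbeat m7
bar 5: v0=C4 v1=D4 downbeat M2
bar 6: v0=A3 v1=E4 downbeat P5
bar 7: v0=F3 v1=F4 downbeat P8
bar 8: v0=G3 v1=D4 downbeat P5
bar 9: v0=B3 v1=G4 downbeat m6
bar 10: v0=G3 v1=D4 downbeat P5
bar 11: v0=A3 v1=A4 downbeat P8
  -> R4 @ bar 2 tick 0 v(0, 1): G3/F4 m7 untreated
  -> R4 @ bar 3 tick 0 v(0, 1): A3/D4 P4 untreated
  -> R4 @ bar 4 tick 0 v(0, 1): B3/A4 m7 untreated
  -> R4 @ bar 5 tick 0 v(0, 1): C4/D4 M2 untreated
  -> R8 @ bar 10 tick 0 v(0, 1): penult P5 not 3rd/6th
  -> R2 @ bar 11 tick 0 v(0, 1): G3/B3 M3 -> A3/A4 P8 similar
  -> R7 @ bar 11 tick 0 v(1,): B3->A4 leap 10st

(2, 0, R4, (0, 1))
(3, 0, R4, (0, 1))
(4, 0, R4, (0, 1))
(5, 0, R4, (0, 1))
(10, 0, R8, (0, 1))
(11, 0, R2, (0, 1))
(11, 0, R7, (1,))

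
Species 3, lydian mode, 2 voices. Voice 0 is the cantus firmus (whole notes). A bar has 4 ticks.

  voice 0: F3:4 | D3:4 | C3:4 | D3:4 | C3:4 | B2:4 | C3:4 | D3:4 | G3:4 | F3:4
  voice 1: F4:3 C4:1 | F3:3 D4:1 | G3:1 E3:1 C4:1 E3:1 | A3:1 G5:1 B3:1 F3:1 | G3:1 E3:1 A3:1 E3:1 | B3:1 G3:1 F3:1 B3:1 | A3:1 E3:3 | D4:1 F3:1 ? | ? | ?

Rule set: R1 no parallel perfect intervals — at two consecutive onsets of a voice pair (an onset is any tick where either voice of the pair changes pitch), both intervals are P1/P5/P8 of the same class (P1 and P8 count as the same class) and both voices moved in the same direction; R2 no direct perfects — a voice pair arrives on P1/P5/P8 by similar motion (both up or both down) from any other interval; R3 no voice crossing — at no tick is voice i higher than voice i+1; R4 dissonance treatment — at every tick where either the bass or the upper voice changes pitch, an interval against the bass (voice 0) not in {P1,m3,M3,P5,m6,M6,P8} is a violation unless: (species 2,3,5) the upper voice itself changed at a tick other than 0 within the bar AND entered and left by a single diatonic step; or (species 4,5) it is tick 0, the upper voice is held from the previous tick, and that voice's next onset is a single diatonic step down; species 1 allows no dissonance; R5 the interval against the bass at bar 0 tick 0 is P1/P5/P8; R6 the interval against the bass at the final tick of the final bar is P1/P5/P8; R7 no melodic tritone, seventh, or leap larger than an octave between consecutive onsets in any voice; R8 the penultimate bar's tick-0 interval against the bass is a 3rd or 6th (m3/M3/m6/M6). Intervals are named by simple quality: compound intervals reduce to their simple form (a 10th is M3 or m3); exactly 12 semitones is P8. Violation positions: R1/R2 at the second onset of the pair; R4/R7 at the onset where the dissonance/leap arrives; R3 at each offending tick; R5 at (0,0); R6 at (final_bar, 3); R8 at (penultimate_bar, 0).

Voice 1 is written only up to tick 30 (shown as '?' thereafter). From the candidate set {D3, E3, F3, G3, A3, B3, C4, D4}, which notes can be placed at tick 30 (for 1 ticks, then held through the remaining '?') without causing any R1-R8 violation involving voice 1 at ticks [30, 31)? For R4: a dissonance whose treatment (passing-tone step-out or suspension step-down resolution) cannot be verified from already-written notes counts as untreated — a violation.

{A3, D3, D4, F3}

D3: legal
E3: violates R4
F3: legal
G3: violates R4
A3: legal
B3: violates R7
C4: violates R4
D4: legal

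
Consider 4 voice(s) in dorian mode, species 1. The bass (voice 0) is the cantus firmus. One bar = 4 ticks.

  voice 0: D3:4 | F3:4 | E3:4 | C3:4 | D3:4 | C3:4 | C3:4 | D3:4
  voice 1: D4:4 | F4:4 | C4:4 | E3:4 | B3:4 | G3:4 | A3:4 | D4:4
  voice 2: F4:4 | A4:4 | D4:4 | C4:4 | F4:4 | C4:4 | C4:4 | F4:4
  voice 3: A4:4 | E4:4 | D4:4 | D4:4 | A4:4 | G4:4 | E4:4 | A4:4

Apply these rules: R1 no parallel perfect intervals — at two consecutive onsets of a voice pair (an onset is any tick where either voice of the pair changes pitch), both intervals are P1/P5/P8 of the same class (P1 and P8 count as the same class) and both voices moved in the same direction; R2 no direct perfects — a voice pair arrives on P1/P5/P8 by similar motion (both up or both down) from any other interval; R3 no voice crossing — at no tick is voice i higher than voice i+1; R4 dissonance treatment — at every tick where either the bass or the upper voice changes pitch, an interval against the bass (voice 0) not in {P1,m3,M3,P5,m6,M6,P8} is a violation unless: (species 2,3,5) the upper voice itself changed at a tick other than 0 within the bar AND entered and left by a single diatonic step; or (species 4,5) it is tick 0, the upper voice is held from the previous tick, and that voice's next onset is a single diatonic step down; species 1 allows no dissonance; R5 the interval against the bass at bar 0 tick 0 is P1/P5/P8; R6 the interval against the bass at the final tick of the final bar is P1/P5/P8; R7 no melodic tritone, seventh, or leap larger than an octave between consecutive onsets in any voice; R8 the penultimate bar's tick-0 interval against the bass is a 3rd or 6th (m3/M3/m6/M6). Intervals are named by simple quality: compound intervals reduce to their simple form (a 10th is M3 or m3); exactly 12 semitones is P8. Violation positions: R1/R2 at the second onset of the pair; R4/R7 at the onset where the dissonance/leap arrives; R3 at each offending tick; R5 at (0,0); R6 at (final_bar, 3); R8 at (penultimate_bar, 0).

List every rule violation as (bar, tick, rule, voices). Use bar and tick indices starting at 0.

(0, 0, R5, (0, 2))
(1, 0, R1, (0, 1))
(1, 0, R3, (2, 3))
(1, 0, R4, (0, 3))
(1, 1, R3, (2, 3))
(1, 2, R3, (2, 3))
(1, 3, R3, (2, 3))
(2, 0, R2, (2, 3))
(2, 0, R4, (0, 2))
(2, 0, R4, (0, 3))
(3, 0, R2, (0, 2))
(3, 0, R4, (0, 3))
(4, 0, R2, (0, 3))
(5, 0, R1, (0, 3))
(5, 0, R2, (0, 1))
(5, 0, R2, (0, 2))
(5, 0, R2, (1, 3))
(5, 0, R2, (2, 3))
(6, 0, R8, (0, 2))
(7, 0, R1, (1, 3))
(7, 0, R2, (0, 1))
(7, 0, R2, (0, 3))
(7, 3, R6, (0, 2))

bar 0: v0=D3 v1=D4 v2=F4 v3=A4 downbeat P5
bar 1: v0=F3 v1=F4 v2=A4 v3=E4 downbeat M7
bar 2: v0=E3 v1=C4 v2=D4 v3=D4 downbeat m7
bar 3: v0=C3 v1=E3 v2=C4 v3=D4 downbeat M2
bar 4: v0=D3 v1=B3 v2=F4 v3=A4 downbeat P5
bar 5: v0=C3 v1=G3 v2=C4 v3=G4 downbeat P5
bar 6: v0=C3 v1=A3 v2=C4 v3=E4 downbeat M3
bar 7: v0=D3 v1=D4 v2=F4 v3=A4 downbeat P5
  -> R5 @ bar 0 tick 0 v(0, 2): opens on m3
  -> R1 @ bar 1 tick 0 v(0, 1): D3/D4 P8 -> F3/F4 P8 similar
  -> R3 @ bar 1 tick 0 v(2, 3): A4 above E4
  -> R4 @ bar 1 tick 0 v(0, 3): F3/E4 M7 untreated
  -> R3 @ bar 1 tick 1 v(2, 3): A4 above E4
  -> R3 @ bar 1 tick 2 v(2, 3): A4 above E4
  -> R3 @ bar 1 tick 3 v(2, 3): A4 above E4
  -> R2 @ bar 2 tick 0 v(2, 3): A4/E4 P4 -> D4/D4 P1 similar
  -> R4 @ bar 2 tick 0 v(0, 2): E3/D4 m7 untreated
  -> R4 @ bar 2 tick 0 v(0, 3): E3/D4 m7 untreated
  -> R2 @ bar 3 tick 0 v(0, 2): E3/D4 m7 -> C3/C4 P8 similar
  -> R4 @ bar 3 tick 0 v(0, 3): C3/D4 M2 untreated
  -> R2 @ bar 4 tick 0 v(0, 3): C3/D4 M2 -> D3/A4 P5 similar
  -> R1 @ bar 5 tick 0 v(0, 3): D3/A4 P5 -> C3/G4 P5 similar
  -> R2 @ bar 5 tick 0 v(0, 1): D3/B3 M6 -> C3/G3 P5 similar
  -> R2 @ bar 5 tick 0 v(0, 2): D3/F4 m3 -> C3/C4 P8 similar
  -> R2 @ bar 5 tick 0 v(1, 3): B3/A4 m7 -> G3/G4 P8 similar
  -> R2 @ bar 5 tick 0 v(2, 3): F4/A4 M3 -> C4/G4 P5 similar
  -> R8 @ bar 6 tick 0 v(0, 2): penult P8 not 3rd/6th
  -> R1 @ bar 7 tick 0 v(1, 3): A3/E4 P5 -> D4/A4 P5 similar
  -> R2 @ bar 7 tick 0 v(0, 1): C3/A3 M6 -> D3/D4 P8 similar
  -> R2 @ bar 7 tick 0 v(0, 3): C3/E4 M3 -> D3/A4 P5 similar
  -> R6 @ bar 7 tick 3 v(0, 2): closes on m3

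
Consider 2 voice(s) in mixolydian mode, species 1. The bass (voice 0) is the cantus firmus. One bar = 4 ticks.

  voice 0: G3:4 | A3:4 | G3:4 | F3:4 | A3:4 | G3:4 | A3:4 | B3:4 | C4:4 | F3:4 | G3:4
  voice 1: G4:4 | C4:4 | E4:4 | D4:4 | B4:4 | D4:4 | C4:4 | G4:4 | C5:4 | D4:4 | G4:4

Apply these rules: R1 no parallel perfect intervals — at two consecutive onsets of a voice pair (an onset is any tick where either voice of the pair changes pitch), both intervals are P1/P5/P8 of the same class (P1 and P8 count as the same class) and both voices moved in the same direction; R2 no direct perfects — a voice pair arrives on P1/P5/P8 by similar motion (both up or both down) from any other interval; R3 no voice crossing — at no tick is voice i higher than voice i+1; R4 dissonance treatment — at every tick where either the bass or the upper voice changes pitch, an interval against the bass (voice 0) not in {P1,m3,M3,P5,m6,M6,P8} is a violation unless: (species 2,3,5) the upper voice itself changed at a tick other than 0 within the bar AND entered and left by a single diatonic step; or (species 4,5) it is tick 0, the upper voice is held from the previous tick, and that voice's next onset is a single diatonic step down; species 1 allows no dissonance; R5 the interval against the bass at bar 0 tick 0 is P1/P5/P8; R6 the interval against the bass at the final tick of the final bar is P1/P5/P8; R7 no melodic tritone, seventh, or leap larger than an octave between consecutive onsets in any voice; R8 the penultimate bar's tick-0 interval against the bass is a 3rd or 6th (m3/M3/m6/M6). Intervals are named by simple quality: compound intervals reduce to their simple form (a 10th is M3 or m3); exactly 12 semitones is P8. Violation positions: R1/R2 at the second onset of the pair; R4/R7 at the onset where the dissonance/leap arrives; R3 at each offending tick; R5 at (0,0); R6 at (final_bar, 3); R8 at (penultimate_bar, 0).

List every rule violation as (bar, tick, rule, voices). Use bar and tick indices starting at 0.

(4, 0, R4, (0, 1))
(5, 0, R2, (0, 1))
(8, 0, R2, (0, 1))
(9, 0, R7, (1,))
(10, 0, R2, (0, 1))

bar 0: v0=G3 v1=G4 downbeat P8
bar 1: v0=A3 v1=C4 downbeat m3
bar 2: v0=G3 v1=E4 downbeat M6
bar 3: v0=F3 v1=D4 downbeat M6
bar 4: v0=A3 v1=B4 downbeat M2
bar 5: v0=G3 v1=D4 downbeat P5
bar 6: v0=A3 v1=C4 downbeat m3
bar 7: v0=B3 v1=G4 downbeat m6
bar 8: v0=C4 v1=C5 downbeat P8
bar 9: v0=F3 v1=D4 downbeat M6
bar 10: v0=G3 v1=G4 downbeat P8
  -> R4 @ bar 4 tick 0 v(0, 1): A3/B4 M2 untreated
  -> R2 @ bar 5 tick 0 v(0, 1): A3/B4 M2 -> G3/D4 P5 similar
  -> R2 @ bar 8 tick 0 v(0, 1): B3/G4 m6 -> C4/C5 P8 similar
  -> R7 @ bar 9 tick 0 v(1,): C5->D4 leap 10st
  -> R2 @ bar 10 tick 0 v(0, 1): F3/D4 M6 -> G3/G4 P8 similar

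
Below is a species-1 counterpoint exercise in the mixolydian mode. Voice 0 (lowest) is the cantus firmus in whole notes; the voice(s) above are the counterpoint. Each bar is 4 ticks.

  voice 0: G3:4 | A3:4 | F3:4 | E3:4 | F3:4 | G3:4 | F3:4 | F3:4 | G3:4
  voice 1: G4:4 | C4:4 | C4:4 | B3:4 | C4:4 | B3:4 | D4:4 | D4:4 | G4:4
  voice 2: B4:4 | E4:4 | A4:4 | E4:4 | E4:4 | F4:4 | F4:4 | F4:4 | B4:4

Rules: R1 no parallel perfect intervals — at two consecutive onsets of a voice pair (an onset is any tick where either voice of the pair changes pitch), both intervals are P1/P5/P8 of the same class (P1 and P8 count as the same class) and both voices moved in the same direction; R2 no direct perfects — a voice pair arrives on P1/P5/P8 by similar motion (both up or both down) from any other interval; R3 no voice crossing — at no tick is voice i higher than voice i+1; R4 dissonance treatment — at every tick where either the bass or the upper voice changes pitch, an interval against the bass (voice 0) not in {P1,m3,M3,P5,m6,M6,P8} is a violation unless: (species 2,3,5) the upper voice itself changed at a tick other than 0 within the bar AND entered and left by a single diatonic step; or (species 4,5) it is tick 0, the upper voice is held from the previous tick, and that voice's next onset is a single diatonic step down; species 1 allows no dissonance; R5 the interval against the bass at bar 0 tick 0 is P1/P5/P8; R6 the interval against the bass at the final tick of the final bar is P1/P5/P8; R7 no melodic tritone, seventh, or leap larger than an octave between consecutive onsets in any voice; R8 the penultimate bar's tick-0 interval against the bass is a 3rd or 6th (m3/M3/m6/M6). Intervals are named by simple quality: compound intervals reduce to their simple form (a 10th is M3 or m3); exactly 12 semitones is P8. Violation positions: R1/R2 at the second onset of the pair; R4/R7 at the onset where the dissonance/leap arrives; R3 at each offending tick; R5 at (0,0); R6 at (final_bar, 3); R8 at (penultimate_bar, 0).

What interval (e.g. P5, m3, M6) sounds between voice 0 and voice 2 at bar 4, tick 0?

voice 0=F3 voice 2=E4 -> M7

M7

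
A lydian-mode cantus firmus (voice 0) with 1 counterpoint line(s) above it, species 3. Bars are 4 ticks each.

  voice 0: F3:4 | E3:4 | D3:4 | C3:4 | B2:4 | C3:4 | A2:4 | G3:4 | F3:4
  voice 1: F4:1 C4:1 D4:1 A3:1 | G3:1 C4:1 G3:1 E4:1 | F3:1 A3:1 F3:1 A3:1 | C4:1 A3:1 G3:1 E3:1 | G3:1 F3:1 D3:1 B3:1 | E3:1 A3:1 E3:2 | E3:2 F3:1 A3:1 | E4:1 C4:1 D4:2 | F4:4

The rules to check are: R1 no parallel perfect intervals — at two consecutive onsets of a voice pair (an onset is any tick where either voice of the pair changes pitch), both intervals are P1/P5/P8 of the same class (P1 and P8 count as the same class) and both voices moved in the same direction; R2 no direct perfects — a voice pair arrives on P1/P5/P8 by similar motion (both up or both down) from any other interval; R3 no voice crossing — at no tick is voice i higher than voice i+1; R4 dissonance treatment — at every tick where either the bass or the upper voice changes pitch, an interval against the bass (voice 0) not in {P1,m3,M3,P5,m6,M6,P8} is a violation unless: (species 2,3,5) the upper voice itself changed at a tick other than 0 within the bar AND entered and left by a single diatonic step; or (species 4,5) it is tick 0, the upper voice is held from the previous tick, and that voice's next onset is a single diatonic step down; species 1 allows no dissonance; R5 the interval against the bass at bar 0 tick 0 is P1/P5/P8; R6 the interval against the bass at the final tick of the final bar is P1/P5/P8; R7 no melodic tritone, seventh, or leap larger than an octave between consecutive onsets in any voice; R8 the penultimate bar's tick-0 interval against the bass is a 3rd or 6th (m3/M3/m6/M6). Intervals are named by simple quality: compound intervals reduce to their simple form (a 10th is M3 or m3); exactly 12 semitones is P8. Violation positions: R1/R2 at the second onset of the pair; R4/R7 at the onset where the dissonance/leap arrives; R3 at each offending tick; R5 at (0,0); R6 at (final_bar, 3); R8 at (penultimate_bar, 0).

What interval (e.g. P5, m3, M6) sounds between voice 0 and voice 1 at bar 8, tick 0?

voice 0=F3 voice 1=F4 -> P8

P8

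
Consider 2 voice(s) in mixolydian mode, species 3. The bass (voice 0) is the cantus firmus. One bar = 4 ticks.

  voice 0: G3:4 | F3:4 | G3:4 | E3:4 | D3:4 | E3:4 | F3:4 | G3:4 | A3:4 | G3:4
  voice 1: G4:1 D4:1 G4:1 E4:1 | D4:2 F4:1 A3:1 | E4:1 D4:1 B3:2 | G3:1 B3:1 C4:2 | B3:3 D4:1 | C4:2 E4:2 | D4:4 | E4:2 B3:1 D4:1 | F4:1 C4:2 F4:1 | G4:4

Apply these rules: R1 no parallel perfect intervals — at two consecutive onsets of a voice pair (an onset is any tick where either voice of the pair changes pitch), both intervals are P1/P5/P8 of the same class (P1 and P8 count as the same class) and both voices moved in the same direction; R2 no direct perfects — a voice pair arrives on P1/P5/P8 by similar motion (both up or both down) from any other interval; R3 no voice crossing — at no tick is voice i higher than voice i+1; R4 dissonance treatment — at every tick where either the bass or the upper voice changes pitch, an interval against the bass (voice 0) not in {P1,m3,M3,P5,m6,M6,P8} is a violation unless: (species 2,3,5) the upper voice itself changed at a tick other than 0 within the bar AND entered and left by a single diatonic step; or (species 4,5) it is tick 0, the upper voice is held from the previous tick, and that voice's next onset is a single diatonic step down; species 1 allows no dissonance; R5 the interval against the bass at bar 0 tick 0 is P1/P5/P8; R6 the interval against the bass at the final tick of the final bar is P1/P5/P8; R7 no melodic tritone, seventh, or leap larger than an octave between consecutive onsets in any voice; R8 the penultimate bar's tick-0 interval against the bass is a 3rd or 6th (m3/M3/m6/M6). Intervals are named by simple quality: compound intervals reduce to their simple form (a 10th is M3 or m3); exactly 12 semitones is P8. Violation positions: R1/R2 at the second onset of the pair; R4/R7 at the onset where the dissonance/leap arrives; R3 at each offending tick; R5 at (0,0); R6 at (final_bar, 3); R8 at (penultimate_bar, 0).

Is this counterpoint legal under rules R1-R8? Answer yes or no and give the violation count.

bar 0: v0=G3 v1=G4 (P8)
bar 1: v0=F3 v1=D4 (M6)
bar 2: v0=G3 v1=E4 (M6)
bar 3: v0=E3 v1=G3 (m3)
bar 4: v0=D3 v1=B3 (M6)
bar 5: v0=E3 v1=C4 (m6)
bar 6: v0=F3 v1=D4 (M6)
bar 7: v0=G3 v1=E4 (M6)
bar 8: v0=A3 v1=F4 (m6)
bar 9: v0=G3 v1=G4 (P8)

Yes (0 violations)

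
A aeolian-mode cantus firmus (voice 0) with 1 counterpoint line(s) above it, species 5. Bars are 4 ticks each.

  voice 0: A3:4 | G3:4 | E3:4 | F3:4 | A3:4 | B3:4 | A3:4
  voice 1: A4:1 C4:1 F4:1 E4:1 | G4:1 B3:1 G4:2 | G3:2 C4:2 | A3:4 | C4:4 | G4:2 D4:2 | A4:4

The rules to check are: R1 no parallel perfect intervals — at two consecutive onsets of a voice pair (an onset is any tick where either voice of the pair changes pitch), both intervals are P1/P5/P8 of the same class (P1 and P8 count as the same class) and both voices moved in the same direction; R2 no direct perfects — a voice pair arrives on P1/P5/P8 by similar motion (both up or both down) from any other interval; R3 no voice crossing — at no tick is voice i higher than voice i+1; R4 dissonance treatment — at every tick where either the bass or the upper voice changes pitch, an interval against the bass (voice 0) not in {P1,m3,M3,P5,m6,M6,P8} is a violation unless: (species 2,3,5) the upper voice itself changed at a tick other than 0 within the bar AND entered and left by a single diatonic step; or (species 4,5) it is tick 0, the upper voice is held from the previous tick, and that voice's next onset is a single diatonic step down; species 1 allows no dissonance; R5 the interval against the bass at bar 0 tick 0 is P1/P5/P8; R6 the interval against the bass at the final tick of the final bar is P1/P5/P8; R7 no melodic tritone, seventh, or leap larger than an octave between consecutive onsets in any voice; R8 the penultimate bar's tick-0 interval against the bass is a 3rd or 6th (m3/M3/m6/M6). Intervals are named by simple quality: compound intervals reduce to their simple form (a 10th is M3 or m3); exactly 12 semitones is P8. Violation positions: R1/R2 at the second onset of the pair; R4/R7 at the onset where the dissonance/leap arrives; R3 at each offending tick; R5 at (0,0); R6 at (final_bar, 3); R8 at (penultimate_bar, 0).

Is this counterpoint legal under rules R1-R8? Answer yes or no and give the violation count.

bar 0: v0=A3 v1=A4 (P8)
bar 1: v0=G3 v1=G4 (P8)
bar 2: v0=E3 v1=G3 (m3)
bar 3: v0=F3 v1=A3 (M3)
bar 4: v0=A3 v1=C4 (m3)
bar 5: v0=B3 v1=G4 (m6)
bar 6: v0=A3 v1=A4 (P8)

Yes (0 violations)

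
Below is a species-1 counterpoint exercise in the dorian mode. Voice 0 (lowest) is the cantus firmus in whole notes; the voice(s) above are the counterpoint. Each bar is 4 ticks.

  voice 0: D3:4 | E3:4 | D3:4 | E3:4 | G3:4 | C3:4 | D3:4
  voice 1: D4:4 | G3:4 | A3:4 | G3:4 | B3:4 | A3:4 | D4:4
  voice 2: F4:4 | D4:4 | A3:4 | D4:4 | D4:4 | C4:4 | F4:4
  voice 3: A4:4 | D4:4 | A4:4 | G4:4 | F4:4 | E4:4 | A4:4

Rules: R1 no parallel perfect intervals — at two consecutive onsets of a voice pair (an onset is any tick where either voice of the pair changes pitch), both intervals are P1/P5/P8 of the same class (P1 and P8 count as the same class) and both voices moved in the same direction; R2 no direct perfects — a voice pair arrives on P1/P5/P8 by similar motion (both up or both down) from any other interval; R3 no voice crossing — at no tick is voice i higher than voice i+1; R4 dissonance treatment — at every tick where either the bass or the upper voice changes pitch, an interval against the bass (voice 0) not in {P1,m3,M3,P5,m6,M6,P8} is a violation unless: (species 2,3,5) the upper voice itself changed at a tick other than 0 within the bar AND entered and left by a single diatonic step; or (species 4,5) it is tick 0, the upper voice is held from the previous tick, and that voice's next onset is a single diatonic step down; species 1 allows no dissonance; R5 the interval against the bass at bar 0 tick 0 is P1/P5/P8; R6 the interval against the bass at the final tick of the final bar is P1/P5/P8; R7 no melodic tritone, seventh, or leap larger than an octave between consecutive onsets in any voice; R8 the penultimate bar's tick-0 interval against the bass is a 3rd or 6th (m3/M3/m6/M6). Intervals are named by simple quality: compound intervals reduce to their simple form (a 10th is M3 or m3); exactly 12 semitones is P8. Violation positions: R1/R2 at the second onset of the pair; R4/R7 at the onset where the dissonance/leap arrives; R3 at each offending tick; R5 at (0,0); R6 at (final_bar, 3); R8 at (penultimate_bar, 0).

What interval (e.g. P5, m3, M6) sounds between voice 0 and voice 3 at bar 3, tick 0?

m3

voice 0=E3 voice 3=G4 -> m3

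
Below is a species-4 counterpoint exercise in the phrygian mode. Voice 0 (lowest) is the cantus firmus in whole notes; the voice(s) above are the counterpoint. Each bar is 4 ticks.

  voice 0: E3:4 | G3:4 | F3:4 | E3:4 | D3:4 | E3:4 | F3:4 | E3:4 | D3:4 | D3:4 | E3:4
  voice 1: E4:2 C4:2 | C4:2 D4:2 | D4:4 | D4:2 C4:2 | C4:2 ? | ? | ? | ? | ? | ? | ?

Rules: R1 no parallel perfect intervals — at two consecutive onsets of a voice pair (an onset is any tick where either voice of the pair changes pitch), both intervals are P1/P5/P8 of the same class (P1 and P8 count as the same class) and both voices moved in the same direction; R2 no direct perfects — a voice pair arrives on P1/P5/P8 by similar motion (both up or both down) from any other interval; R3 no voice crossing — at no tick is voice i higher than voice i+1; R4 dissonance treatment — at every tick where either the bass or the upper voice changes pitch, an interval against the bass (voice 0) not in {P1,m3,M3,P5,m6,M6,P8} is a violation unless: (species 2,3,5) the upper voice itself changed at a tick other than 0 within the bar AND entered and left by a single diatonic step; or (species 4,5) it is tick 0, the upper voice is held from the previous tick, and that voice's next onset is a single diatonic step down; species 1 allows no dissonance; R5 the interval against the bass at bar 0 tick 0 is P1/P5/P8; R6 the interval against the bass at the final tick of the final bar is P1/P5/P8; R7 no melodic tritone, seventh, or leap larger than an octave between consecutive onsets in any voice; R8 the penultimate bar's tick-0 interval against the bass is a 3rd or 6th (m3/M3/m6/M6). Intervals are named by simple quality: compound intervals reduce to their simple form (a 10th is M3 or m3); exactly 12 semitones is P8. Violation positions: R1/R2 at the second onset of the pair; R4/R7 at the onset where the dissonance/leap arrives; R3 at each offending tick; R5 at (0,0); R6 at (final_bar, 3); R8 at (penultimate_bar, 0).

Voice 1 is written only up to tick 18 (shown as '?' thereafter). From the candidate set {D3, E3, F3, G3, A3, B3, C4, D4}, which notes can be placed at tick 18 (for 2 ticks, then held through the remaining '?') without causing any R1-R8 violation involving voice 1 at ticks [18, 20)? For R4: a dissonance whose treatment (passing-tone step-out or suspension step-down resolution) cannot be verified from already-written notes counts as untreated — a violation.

D3: violates R7
E3: violates R4
F3: legal
G3: violates R4
A3: legal
B3: legal
C4: legal
D4: legal

{A3, B3, C4, D4, F3}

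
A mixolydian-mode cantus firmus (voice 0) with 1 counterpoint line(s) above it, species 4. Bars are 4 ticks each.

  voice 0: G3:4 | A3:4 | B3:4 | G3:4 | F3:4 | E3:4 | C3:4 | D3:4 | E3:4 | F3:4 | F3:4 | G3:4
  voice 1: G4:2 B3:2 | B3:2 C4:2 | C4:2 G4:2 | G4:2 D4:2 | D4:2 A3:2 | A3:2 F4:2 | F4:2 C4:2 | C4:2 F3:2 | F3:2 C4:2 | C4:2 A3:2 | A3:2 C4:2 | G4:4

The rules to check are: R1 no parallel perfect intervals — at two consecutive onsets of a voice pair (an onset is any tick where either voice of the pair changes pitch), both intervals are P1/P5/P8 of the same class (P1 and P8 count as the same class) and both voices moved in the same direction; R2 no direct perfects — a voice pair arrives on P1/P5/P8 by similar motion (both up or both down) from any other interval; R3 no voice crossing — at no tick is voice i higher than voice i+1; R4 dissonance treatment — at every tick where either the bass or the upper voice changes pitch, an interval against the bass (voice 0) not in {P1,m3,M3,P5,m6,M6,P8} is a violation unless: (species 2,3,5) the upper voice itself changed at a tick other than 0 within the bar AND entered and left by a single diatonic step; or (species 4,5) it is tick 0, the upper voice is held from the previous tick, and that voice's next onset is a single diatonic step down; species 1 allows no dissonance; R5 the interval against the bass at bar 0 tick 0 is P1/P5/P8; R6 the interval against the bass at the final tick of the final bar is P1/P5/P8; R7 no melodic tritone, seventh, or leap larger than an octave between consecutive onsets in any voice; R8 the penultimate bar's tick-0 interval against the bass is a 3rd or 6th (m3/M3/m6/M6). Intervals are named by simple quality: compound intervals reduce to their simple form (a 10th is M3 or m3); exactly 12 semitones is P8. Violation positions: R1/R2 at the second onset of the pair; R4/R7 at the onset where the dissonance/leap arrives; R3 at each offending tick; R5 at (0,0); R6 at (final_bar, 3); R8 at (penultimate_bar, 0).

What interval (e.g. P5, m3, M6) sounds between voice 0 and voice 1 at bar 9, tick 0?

voice 0=F3 voice 1=C4 -> P5

P5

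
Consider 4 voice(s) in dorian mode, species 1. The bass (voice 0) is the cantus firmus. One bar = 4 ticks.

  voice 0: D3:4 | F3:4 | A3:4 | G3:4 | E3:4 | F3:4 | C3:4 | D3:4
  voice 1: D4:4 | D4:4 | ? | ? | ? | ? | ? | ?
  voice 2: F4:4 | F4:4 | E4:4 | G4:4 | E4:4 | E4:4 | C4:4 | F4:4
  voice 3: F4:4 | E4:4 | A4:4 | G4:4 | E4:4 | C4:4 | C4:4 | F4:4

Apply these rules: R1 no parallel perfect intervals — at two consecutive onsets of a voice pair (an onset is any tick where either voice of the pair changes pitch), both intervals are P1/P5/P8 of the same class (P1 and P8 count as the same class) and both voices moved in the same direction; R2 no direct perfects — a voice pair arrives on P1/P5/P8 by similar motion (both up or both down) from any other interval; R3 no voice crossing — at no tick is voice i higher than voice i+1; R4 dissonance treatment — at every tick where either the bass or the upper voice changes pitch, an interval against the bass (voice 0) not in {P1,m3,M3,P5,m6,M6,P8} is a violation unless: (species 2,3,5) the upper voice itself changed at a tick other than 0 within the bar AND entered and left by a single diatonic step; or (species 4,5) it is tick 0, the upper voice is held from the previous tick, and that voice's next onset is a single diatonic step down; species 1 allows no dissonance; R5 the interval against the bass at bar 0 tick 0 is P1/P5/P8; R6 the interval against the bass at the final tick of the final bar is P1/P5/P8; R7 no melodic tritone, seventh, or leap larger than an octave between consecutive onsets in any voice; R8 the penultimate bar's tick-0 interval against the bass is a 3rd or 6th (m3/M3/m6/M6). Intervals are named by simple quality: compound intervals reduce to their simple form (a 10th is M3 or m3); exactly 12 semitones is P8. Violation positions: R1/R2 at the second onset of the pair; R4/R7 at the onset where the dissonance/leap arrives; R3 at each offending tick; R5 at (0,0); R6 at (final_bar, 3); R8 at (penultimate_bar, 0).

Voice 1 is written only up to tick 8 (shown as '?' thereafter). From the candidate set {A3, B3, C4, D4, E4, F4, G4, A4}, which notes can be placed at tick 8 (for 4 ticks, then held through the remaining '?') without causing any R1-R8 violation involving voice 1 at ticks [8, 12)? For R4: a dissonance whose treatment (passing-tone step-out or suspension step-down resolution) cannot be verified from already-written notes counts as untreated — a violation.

A3: violates R2
B3: violates R4
C4: legal
D4: violates R4
E4: violates R2
F4: violates R3
G4: violates R3,R4
A4: violates R2,R3

{C4}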